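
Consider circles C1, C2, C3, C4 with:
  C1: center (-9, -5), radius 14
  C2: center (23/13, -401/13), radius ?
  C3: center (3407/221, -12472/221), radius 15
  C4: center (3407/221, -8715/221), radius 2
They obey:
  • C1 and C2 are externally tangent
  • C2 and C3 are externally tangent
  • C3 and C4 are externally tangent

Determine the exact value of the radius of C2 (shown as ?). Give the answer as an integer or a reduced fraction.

1. [ext C1·C2]  r_C2² + 28r_C2 − 588 = 0  ⇒  r_C2 = 14 (r>0 drops 1)
2. [ext C2·C3]  r_C2² + 30r_C2 − 616 = 0  ⇒  r_C2 = 14 (r>0 drops 1)

14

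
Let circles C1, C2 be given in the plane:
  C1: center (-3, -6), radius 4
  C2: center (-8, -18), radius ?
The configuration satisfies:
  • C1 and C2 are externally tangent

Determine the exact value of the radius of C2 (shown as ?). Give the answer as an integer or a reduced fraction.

9

1. [ext C1·C2]  r_C2² + 8r_C2 − 153 = 0  ⇒  r_C2 = 9 (r>0 drops 1)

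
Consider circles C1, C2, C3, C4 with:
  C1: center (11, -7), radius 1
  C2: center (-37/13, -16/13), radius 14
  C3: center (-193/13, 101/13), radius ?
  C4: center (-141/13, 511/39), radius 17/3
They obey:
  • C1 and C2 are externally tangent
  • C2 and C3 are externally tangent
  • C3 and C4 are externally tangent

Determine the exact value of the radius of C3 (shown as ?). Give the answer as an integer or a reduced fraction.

1

1. [ext C2·C3]  r_C3² + 28r_C3 − 29 = 0  ⇒  r_C3 = 1 (r>0 drops 1)
2. [ext C3·C4]  r_C3² + (34/3)r_C3 − 37/3 = 0  ⇒  r_C3 = 1 (r>0 drops 1)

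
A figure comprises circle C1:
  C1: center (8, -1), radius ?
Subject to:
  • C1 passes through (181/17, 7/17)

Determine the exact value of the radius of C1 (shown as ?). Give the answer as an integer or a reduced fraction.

1. [C1∋P]  r_C1² − 9 = 0  ⇒  r_C1 = 3 (r>0 drops 1)

3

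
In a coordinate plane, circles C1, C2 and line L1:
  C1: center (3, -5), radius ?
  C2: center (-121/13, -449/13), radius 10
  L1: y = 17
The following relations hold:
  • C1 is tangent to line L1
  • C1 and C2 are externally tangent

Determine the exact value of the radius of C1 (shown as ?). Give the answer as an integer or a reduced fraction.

1. [C1‖L1]  r_C1² − 484 = 0  ⇒  r_C1 = 22 (r>0 drops 1)
2. [ext C1·C2]  r_C1² + 20r_C1 − 924 = 0  ⇒  r_C1 = 22 (r>0 drops 1)

22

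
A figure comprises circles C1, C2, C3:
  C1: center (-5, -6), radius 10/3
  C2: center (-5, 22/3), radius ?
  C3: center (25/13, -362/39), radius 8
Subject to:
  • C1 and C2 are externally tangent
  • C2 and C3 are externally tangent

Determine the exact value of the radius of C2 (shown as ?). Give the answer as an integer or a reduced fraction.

10

1. [ext C1·C2]  r_C2² + (20/3)r_C2 − 500/3 = 0  ⇒  r_C2 = 10 (r>0 drops 1)
2. [ext C2·C3]  r_C2² + 16r_C2 − 260 = 0  ⇒  r_C2 = 10 (r>0 drops 1)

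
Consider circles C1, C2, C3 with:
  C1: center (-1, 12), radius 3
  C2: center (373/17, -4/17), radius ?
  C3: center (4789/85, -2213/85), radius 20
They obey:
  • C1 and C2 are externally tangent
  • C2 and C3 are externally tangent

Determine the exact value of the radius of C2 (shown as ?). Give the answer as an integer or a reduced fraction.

23

1. [ext C1·C2]  r_C2² + 6r_C2 − 667 = 0  ⇒  r_C2 = 23 (r>0 drops 1)
2. [ext C2·C3]  r_C2² + 40r_C2 − 1449 = 0  ⇒  r_C2 = 23 (r>0 drops 1)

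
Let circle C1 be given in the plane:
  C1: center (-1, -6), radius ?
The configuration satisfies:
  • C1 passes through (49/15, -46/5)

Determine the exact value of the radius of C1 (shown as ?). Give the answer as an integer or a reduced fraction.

1. [C1∋P]  r_C1² − 256/9 = 0  ⇒  r_C1 = 16/3 (r>0 drops 1)

16/3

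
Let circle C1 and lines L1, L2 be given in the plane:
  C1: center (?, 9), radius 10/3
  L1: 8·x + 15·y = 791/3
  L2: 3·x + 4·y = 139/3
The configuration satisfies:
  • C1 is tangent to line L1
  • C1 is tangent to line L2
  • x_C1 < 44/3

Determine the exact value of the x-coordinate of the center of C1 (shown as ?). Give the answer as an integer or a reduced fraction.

9

1. [C1‖L1]  x_C1² − (193/6)x_C1 + 417/2 = 0  ⇒  x_C1 = 9 or 139/6
2. [C1‖L2]  x_C1² − (62/9)x_C1 − 19 = 0  ⇒  x_C1 = -19/9 or 9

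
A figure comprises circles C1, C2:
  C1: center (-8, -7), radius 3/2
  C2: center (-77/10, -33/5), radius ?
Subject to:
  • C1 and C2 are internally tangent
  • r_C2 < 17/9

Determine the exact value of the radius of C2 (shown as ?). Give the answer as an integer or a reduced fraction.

1

1. [int C1,C2]  r_C2² − 3r_C2 + 2 = 0  ⇒  r_C2 = 1 or 2
2. given r_C2 < 17/9: keep 1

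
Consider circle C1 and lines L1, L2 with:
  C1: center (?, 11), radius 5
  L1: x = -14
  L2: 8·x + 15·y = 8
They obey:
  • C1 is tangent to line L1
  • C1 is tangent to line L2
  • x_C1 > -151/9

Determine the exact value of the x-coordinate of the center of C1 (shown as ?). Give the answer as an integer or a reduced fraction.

1. [C1‖L1]  x_C1² + 28x_C1 + 171 = 0  ⇒  x_C1 = -19 or -9
2. [C1‖L2]  x_C1² + (157/4)x_C1 + 1089/4 = 0  ⇒  x_C1 = -121/4 or -9

-9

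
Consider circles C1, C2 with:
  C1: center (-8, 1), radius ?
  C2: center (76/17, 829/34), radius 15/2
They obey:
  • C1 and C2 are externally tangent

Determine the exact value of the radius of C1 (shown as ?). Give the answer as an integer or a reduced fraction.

1. [ext C1·C2]  r_C1² + 15r_C1 − 646 = 0  ⇒  r_C1 = 19 (r>0 drops 1)

19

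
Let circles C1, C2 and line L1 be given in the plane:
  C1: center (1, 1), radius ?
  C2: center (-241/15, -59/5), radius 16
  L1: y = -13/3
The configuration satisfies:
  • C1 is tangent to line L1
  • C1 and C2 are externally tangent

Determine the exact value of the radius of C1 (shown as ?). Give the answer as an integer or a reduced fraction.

16/3

1. [C1‖L1]  r_C1² − 256/9 = 0  ⇒  r_C1 = 16/3 (r>0 drops 1)
2. [ext C1·C2]  r_C1² + 32r_C1 − 1792/9 = 0  ⇒  r_C1 = 16/3 (r>0 drops 1)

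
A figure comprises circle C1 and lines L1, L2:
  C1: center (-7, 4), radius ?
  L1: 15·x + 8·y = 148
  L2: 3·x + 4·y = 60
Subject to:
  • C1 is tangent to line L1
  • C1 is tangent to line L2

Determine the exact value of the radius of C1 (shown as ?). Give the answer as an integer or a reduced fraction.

1. [C1‖L1]  r_C1² − 169 = 0  ⇒  r_C1 = 13 (r>0 drops 1)
2. [C1‖L2]  r_C1² − 169 = 0  ⇒  r_C1 = 13 (r>0 drops 1)

13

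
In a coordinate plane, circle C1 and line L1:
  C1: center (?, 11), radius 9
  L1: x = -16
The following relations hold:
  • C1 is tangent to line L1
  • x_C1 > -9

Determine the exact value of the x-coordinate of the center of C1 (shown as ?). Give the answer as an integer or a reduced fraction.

1. [C1‖L1]  x_C1² + 32x_C1 + 175 = 0  ⇒  x_C1 = -25 or -7
2. given x_C1 > -9: keep -7

-7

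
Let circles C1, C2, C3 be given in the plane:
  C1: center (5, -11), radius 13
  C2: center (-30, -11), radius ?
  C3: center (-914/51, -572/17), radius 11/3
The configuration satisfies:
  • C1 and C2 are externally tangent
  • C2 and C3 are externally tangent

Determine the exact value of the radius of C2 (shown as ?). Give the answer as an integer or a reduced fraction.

1. [ext C1·C2]  r_C2² + 26r_C2 − 1056 = 0  ⇒  r_C2 = 22 (r>0 drops 1)
2. [ext C2·C3]  r_C2² + (22/3)r_C2 − 1936/3 = 0  ⇒  r_C2 = 22 (r>0 drops 1)

22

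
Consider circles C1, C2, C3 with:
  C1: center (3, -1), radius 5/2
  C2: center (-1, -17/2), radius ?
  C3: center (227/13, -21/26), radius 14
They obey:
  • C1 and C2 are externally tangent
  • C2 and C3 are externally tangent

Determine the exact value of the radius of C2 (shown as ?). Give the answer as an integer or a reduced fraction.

6

1. [ext C1·C2]  r_C2² + 5r_C2 − 66 = 0  ⇒  r_C2 = 6 (r>0 drops 1)
2. [ext C2·C3]  r_C2² + 28r_C2 − 204 = 0  ⇒  r_C2 = 6 (r>0 drops 1)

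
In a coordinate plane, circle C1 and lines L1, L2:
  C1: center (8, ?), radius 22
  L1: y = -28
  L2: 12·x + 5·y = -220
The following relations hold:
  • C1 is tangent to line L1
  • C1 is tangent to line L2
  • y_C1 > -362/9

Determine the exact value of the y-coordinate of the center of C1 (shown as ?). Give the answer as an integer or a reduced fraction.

-6

1. [C1‖L1]  y_C1² + 56y_C1 + 300 = 0  ⇒  y_C1 = -50 or -6
2. [C1‖L2]  y_C1² + (632/5)y_C1 + 3612/5 = 0  ⇒  y_C1 = -602/5 or -6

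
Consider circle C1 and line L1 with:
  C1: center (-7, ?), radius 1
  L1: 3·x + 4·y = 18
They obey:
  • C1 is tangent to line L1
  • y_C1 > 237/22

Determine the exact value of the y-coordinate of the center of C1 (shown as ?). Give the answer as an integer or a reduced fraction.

11

1. [C1‖L1]  y_C1² − (39/2)y_C1 + 187/2 = 0  ⇒  y_C1 = 17/2 or 11
2. given y_C1 > 237/22: keep 11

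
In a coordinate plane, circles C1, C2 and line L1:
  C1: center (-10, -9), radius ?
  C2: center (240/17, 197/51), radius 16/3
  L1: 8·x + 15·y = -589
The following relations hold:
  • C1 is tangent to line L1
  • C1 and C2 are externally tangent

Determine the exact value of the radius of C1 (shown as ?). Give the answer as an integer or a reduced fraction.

22

1. [C1‖L1]  r_C1² − 484 = 0  ⇒  r_C1 = 22 (r>0 drops 1)
2. [ext C1·C2]  r_C1² + (32/3)r_C1 − 2156/3 = 0  ⇒  r_C1 = 22 (r>0 drops 1)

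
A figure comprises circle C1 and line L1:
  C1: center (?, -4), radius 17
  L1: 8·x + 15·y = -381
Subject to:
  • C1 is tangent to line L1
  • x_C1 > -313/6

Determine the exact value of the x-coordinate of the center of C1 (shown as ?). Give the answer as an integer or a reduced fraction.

-4

1. [C1‖L1]  x_C1² + (321/4)x_C1 + 305 = 0  ⇒  x_C1 = -305/4 or -4
2. given x_C1 > -313/6: keep -4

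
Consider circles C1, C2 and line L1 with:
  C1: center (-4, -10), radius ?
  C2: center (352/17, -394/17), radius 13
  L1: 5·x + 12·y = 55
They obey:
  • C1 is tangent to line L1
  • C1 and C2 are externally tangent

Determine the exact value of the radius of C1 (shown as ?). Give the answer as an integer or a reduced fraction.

15

1. [C1‖L1]  r_C1² − 225 = 0  ⇒  r_C1 = 15 (r>0 drops 1)
2. [ext C1·C2]  r_C1² + 26r_C1 − 615 = 0  ⇒  r_C1 = 15 (r>0 drops 1)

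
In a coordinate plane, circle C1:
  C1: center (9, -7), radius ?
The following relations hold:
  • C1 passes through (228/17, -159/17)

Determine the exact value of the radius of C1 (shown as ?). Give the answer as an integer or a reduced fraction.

1. [C1∋P]  r_C1² − 25 = 0  ⇒  r_C1 = 5 (r>0 drops 1)

5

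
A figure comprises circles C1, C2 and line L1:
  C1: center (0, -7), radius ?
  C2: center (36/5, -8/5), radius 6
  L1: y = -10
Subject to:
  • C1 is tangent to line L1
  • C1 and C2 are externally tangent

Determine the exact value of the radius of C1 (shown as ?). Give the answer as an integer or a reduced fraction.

1. [C1‖L1]  r_C1² − 9 = 0  ⇒  r_C1 = 3 (r>0 drops 1)
2. [ext C1·C2]  r_C1² + 12r_C1 − 45 = 0  ⇒  r_C1 = 3 (r>0 drops 1)

3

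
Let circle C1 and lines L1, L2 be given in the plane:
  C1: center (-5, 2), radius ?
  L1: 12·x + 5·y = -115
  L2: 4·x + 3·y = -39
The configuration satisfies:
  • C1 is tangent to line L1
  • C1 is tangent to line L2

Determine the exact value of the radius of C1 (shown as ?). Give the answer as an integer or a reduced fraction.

1. [C1‖L1]  r_C1² − 25 = 0  ⇒  r_C1 = 5 (r>0 drops 1)
2. [C1‖L2]  r_C1² − 25 = 0  ⇒  r_C1 = 5 (r>0 drops 1)

5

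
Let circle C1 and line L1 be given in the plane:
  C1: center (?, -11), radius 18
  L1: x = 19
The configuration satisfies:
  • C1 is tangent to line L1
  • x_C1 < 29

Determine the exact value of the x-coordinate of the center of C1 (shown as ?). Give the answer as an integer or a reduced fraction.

1

1. [C1‖L1]  x_C1² − 38x_C1 + 37 = 0  ⇒  x_C1 = 1 or 37
2. given x_C1 < 29: keep 1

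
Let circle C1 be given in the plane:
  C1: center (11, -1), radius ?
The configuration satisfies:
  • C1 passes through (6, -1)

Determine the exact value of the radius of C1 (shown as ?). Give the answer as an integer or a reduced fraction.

5

1. [C1∋P]  r_C1² − 25 = 0  ⇒  r_C1 = 5 (r>0 drops 1)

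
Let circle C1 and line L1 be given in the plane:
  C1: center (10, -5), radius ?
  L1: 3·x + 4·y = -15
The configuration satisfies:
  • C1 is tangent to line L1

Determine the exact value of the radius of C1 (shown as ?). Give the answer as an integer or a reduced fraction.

1. [C1‖L1]  r_C1² − 25 = 0  ⇒  r_C1 = 5 (r>0 drops 1)

5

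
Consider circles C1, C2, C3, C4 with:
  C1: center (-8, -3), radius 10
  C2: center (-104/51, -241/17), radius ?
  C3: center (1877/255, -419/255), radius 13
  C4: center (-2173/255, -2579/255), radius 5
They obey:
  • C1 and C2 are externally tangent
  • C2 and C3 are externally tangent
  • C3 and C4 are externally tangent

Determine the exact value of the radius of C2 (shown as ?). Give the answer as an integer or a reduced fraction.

8/3

1. [ext C1·C2]  r_C2² + 20r_C2 − 544/9 = 0  ⇒  r_C2 = 8/3 (r>0 drops 1)
2. [ext C2·C3]  r_C2² + 26r_C2 − 688/9 = 0  ⇒  r_C2 = 8/3 (r>0 drops 1)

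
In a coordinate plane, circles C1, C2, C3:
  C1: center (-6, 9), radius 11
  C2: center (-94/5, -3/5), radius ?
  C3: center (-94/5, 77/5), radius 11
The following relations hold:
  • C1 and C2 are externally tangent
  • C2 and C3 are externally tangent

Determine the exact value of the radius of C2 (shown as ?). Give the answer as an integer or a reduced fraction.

5

1. [ext C1·C2]  r_C2² + 22r_C2 − 135 = 0  ⇒  r_C2 = 5 (r>0 drops 1)
2. [ext C2·C3]  r_C2² + 22r_C2 − 135 = 0  ⇒  r_C2 = 5 (r>0 drops 1)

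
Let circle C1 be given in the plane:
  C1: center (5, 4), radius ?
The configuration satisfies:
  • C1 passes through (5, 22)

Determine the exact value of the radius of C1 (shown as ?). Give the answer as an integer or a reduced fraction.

18

1. [C1∋P]  r_C1² − 324 = 0  ⇒  r_C1 = 18 (r>0 drops 1)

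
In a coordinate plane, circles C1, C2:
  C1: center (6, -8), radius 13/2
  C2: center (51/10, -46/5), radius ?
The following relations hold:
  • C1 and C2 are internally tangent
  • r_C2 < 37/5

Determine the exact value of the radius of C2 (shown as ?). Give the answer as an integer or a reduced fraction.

1. [int C1,C2]  r_C2² − 13r_C2 + 40 = 0  ⇒  r_C2 = 5 or 8
2. given r_C2 < 37/5: keep 5

5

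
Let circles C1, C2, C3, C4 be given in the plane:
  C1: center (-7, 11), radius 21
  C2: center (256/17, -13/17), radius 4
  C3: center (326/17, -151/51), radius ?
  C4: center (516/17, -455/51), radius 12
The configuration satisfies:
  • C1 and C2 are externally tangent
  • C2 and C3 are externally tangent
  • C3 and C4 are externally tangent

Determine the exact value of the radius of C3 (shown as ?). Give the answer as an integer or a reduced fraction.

1. [ext C2·C3]  r_C3² + 8r_C3 − 52/9 = 0  ⇒  r_C3 = 2/3 (r>0 drops 1)
2. [ext C3·C4]  r_C3² + 24r_C3 − 148/9 = 0  ⇒  r_C3 = 2/3 (r>0 drops 1)

2/3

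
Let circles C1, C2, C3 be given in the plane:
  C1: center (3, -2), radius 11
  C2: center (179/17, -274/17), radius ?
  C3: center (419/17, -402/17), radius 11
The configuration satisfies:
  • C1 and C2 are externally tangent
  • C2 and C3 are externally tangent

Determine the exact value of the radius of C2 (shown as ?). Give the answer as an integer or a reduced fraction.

5

1. [ext C1·C2]  r_C2² + 22r_C2 − 135 = 0  ⇒  r_C2 = 5 (r>0 drops 1)
2. [ext C2·C3]  r_C2² + 22r_C2 − 135 = 0  ⇒  r_C2 = 5 (r>0 drops 1)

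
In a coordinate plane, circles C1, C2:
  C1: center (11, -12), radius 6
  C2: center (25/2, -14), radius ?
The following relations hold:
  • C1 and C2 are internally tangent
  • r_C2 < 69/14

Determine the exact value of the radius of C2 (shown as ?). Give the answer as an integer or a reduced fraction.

7/2

1. [int C1,C2]  r_C2² − 12r_C2 + 119/4 = 0  ⇒  r_C2 = 7/2 or 17/2
2. given r_C2 < 69/14: keep 7/2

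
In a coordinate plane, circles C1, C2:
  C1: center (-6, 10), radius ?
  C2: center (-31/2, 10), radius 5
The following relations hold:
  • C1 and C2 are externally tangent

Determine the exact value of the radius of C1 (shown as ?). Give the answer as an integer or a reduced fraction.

1. [ext C1·C2]  r_C1² + 10r_C1 − 261/4 = 0  ⇒  r_C1 = 9/2 (r>0 drops 1)

9/2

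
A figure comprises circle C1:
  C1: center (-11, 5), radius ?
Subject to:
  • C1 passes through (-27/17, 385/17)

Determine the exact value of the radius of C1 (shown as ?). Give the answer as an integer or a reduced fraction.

1. [C1∋P]  r_C1² − 400 = 0  ⇒  r_C1 = 20 (r>0 drops 1)

20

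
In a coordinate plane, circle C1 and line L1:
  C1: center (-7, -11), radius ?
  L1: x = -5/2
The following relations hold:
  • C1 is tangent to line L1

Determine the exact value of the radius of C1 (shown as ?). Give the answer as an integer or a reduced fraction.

1. [C1‖L1]  r_C1² − 81/4 = 0  ⇒  r_C1 = 9/2 (r>0 drops 1)

9/2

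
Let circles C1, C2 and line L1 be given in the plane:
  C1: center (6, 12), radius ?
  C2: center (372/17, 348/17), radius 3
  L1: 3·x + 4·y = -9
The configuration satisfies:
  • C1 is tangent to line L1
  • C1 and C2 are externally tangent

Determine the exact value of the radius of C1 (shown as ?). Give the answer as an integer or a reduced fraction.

1. [C1‖L1]  r_C1² − 225 = 0  ⇒  r_C1 = 15 (r>0 drops 1)
2. [ext C1·C2]  r_C1² + 6r_C1 − 315 = 0  ⇒  r_C1 = 15 (r>0 drops 1)

15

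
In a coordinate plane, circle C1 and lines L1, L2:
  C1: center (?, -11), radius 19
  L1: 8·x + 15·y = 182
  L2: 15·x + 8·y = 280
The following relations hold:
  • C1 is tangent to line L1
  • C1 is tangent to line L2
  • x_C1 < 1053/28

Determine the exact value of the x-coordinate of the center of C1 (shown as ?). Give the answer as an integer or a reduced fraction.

3

1. [C1‖L1]  x_C1² − (347/4)x_C1 + 1005/4 = 0  ⇒  x_C1 = 3 or 335/4
2. [C1‖L2]  x_C1² − (736/15)x_C1 + 691/5 = 0  ⇒  x_C1 = 3 or 691/15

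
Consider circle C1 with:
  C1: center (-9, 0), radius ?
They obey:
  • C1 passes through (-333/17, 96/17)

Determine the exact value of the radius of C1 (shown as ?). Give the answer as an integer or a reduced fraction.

1. [C1∋P]  r_C1² − 144 = 0  ⇒  r_C1 = 12 (r>0 drops 1)

12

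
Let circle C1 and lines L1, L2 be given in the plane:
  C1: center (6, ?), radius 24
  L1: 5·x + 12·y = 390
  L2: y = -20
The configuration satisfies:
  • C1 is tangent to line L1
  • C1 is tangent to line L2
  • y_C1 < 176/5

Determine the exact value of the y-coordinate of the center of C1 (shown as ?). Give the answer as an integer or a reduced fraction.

1. [C1‖L1]  y_C1² − 60y_C1 + 224 = 0  ⇒  y_C1 = 4 or 56
2. [C1‖L2]  y_C1² + 40y_C1 − 176 = 0  ⇒  y_C1 = -44 or 4

4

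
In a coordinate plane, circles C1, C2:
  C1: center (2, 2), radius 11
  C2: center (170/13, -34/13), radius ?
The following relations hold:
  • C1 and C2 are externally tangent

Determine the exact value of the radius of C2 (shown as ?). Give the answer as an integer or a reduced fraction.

1

1. [ext C1·C2]  r_C2² + 22r_C2 − 23 = 0  ⇒  r_C2 = 1 (r>0 drops 1)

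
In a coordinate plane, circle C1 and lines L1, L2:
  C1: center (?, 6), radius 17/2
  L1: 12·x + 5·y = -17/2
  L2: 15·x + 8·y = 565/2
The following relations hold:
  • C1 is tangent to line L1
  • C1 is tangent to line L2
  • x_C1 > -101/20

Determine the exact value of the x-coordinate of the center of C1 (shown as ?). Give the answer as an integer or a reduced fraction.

6

1. [C1‖L1]  x_C1² + (77/12)x_C1 − 149/2 = 0  ⇒  x_C1 = -149/12 or 6
2. [C1‖L2]  x_C1² − (469/15)x_C1 + 758/5 = 0  ⇒  x_C1 = 6 or 379/15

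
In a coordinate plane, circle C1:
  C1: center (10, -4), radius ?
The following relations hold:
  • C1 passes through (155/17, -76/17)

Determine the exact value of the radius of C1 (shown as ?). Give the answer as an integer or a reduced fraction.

1

1. [C1∋P]  r_C1² − 1 = 0  ⇒  r_C1 = 1 (r>0 drops 1)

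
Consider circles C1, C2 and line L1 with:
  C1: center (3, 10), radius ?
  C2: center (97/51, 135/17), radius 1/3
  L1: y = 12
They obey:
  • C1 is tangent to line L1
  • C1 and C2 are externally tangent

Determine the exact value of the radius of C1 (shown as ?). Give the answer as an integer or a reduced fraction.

1. [C1‖L1]  r_C1² − 4 = 0  ⇒  r_C1 = 2 (r>0 drops 1)
2. [ext C1·C2]  r_C1² + (2/3)r_C1 − 16/3 = 0  ⇒  r_C1 = 2 (r>0 drops 1)

2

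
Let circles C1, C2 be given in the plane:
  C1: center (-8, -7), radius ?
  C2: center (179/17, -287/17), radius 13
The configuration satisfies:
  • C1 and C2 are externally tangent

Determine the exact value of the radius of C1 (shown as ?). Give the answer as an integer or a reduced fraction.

8

1. [ext C1·C2]  r_C1² + 26r_C1 − 272 = 0  ⇒  r_C1 = 8 (r>0 drops 1)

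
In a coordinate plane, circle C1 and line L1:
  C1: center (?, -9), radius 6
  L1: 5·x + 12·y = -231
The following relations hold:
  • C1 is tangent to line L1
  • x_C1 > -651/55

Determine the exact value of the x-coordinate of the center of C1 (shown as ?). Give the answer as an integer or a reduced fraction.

1. [C1‖L1]  x_C1² + (246/5)x_C1 + 1809/5 = 0  ⇒  x_C1 = -201/5 or -9
2. given x_C1 > -651/55: keep -9

-9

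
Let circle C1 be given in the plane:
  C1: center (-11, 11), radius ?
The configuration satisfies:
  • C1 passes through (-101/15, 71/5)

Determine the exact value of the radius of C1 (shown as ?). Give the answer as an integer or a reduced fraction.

1. [C1∋P]  r_C1² − 256/9 = 0  ⇒  r_C1 = 16/3 (r>0 drops 1)

16/3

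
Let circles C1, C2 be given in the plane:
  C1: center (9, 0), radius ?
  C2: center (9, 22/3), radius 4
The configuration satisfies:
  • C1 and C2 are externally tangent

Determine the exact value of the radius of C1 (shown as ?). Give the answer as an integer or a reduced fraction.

10/3

1. [ext C1·C2]  r_C1² + 8r_C1 − 340/9 = 0  ⇒  r_C1 = 10/3 (r>0 drops 1)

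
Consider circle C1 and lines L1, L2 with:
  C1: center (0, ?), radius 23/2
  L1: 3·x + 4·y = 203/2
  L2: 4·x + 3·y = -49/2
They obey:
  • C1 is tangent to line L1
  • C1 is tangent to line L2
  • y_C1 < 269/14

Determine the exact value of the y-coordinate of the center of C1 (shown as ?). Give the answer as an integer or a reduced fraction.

1. [C1‖L1]  y_C1² − (203/4)y_C1 + 1749/4 = 0  ⇒  y_C1 = 11 or 159/4
2. [C1‖L2]  y_C1² + (49/3)y_C1 − 902/3 = 0  ⇒  y_C1 = -82/3 or 11

11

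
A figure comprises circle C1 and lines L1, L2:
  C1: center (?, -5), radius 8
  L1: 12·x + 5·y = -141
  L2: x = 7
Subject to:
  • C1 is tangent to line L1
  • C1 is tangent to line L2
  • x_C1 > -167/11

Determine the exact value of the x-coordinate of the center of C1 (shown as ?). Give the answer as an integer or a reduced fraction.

-1

1. [C1‖L1]  x_C1² + (58/3)x_C1 + 55/3 = 0  ⇒  x_C1 = -55/3 or -1
2. [C1‖L2]  x_C1² − 14x_C1 − 15 = 0  ⇒  x_C1 = -1 or 15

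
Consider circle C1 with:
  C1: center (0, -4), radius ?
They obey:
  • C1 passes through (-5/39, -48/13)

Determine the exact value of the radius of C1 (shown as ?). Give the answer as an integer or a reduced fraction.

1. [C1∋P]  r_C1² − 1/9 = 0  ⇒  r_C1 = 1/3 (r>0 drops 1)

1/3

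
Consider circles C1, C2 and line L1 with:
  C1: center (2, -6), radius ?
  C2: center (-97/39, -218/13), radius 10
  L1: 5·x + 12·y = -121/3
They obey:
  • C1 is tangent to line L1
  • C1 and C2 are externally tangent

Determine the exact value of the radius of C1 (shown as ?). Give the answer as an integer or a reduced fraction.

5/3

1. [C1‖L1]  r_C1² − 25/9 = 0  ⇒  r_C1 = 5/3 (r>0 drops 1)
2. [ext C1·C2]  r_C1² + 20r_C1 − 325/9 = 0  ⇒  r_C1 = 5/3 (r>0 drops 1)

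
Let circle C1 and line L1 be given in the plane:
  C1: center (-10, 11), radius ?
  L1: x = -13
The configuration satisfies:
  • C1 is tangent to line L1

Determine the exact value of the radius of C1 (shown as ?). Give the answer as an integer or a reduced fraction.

1. [C1‖L1]  r_C1² − 9 = 0  ⇒  r_C1 = 3 (r>0 drops 1)

3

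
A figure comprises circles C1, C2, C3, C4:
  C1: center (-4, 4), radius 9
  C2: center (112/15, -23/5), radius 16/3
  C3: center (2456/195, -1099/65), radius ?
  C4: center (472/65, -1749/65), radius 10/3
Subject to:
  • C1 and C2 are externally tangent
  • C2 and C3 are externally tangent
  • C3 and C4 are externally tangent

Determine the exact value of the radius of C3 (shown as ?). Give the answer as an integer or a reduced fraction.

8

1. [ext C2·C3]  r_C3² + (32/3)r_C3 − 448/3 = 0  ⇒  r_C3 = 8 (r>0 drops 1)
2. [ext C3·C4]  r_C3² + (20/3)r_C3 − 352/3 = 0  ⇒  r_C3 = 8 (r>0 drops 1)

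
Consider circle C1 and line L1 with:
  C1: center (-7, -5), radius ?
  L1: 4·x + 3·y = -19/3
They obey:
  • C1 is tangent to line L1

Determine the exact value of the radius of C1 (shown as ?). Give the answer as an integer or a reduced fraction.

1. [C1‖L1]  r_C1² − 484/9 = 0  ⇒  r_C1 = 22/3 (r>0 drops 1)

22/3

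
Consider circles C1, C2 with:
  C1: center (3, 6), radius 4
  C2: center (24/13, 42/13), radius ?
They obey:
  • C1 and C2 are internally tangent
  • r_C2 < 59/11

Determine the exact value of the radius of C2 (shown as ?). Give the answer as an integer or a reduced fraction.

1. [int C1,C2]  r_C2² − 8r_C2 + 7 = 0  ⇒  r_C2 = 1 or 7
2. given r_C2 < 59/11: keep 1

1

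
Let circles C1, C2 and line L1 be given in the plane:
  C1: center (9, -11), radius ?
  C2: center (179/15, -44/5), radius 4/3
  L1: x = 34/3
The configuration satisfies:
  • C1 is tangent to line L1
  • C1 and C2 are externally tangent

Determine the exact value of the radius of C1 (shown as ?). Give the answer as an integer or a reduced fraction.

7/3

1. [C1‖L1]  r_C1² − 49/9 = 0  ⇒  r_C1 = 7/3 (r>0 drops 1)
2. [ext C1·C2]  r_C1² + (8/3)r_C1 − 35/3 = 0  ⇒  r_C1 = 7/3 (r>0 drops 1)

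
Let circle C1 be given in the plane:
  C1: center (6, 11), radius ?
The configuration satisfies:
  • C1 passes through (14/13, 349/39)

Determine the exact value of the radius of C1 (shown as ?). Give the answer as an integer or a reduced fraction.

1. [C1∋P]  r_C1² − 256/9 = 0  ⇒  r_C1 = 16/3 (r>0 drops 1)

16/3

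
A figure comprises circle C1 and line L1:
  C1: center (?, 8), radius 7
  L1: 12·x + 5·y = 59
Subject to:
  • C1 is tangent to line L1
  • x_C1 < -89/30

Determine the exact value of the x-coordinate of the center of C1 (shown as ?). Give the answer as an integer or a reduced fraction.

1. [C1‖L1]  x_C1² − (19/6)x_C1 − 55 = 0  ⇒  x_C1 = -6 or 55/6
2. given x_C1 < -89/30: keep -6

-6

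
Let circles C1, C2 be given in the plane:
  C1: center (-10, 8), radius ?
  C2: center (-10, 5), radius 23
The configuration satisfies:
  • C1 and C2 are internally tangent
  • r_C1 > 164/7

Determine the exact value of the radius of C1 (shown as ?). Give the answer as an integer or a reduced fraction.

1. [int C1,C2]  r_C1² − 46r_C1 + 520 = 0  ⇒  r_C1 = 20 or 26
2. given r_C1 > 164/7: keep 26

26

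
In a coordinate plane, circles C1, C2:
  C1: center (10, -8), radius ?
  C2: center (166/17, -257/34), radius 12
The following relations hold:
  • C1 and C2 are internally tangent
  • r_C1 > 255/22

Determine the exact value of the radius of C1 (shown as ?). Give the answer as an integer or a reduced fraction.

25/2

1. [int C1,C2]  r_C1² − 24r_C1 + 575/4 = 0  ⇒  r_C1 = 23/2 or 25/2
2. given r_C1 > 255/22: keep 25/2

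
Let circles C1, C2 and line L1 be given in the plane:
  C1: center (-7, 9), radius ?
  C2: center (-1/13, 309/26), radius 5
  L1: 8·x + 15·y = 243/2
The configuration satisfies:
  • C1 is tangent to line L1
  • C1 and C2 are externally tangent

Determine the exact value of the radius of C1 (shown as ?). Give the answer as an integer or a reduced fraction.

5/2

1. [C1‖L1]  r_C1² − 25/4 = 0  ⇒  r_C1 = 5/2 (r>0 drops 1)
2. [ext C1·C2]  r_C1² + 10r_C1 − 125/4 = 0  ⇒  r_C1 = 5/2 (r>0 drops 1)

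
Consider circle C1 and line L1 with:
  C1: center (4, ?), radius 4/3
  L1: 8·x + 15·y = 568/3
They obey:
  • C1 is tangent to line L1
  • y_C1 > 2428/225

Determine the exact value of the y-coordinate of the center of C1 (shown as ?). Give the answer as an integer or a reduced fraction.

1. [C1‖L1]  y_C1² − (944/45)y_C1 + 1616/15 = 0  ⇒  y_C1 = 404/45 or 12
2. given y_C1 > 2428/225: keep 12

12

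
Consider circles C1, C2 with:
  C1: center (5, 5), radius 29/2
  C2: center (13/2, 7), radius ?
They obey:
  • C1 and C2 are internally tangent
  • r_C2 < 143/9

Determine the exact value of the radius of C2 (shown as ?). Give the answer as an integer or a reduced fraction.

1. [int C1,C2]  r_C2² − 29r_C2 + 204 = 0  ⇒  r_C2 = 12 or 17
2. given r_C2 < 143/9: keep 12

12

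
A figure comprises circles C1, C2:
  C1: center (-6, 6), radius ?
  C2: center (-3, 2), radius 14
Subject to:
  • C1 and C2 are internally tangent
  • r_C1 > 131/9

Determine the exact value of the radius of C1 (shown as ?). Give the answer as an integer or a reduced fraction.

1. [int C1,C2]  r_C1² − 28r_C1 + 171 = 0  ⇒  r_C1 = 9 or 19
2. given r_C1 > 131/9: keep 19

19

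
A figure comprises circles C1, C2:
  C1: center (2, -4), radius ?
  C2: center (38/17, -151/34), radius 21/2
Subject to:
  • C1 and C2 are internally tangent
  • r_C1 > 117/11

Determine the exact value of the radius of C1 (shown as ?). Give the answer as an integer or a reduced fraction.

1. [int C1,C2]  r_C1² − 21r_C1 + 110 = 0  ⇒  r_C1 = 10 or 11
2. given r_C1 > 117/11: keep 11

11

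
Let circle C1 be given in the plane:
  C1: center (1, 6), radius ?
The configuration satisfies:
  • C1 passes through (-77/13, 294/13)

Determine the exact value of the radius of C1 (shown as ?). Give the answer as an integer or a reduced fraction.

18

1. [C1∋P]  r_C1² − 324 = 0  ⇒  r_C1 = 18 (r>0 drops 1)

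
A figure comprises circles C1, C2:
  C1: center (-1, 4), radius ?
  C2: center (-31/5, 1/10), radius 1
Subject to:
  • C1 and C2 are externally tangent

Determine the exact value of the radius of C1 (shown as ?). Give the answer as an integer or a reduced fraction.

11/2

1. [ext C1·C2]  r_C1² + 2r_C1 − 165/4 = 0  ⇒  r_C1 = 11/2 (r>0 drops 1)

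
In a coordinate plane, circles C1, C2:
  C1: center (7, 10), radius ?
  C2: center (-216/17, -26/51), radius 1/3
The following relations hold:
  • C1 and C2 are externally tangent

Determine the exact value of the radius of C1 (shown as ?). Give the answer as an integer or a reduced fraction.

22

1. [ext C1·C2]  r_C1² + (2/3)r_C1 − 1496/3 = 0  ⇒  r_C1 = 22 (r>0 drops 1)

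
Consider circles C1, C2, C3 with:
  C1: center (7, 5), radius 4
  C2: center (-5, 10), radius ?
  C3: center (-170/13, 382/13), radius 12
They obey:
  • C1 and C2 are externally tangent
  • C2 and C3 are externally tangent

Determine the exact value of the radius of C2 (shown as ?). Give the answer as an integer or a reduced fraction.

1. [ext C1·C2]  r_C2² + 8r_C2 − 153 = 0  ⇒  r_C2 = 9 (r>0 drops 1)
2. [ext C2·C3]  r_C2² + 24r_C2 − 297 = 0  ⇒  r_C2 = 9 (r>0 drops 1)

9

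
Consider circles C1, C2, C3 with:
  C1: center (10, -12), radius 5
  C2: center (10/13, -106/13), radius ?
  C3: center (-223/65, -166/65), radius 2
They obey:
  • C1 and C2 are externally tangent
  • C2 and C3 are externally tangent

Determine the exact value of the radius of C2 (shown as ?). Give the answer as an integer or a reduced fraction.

5

1. [ext C1·C2]  r_C2² + 10r_C2 − 75 = 0  ⇒  r_C2 = 5 (r>0 drops 1)
2. [ext C2·C3]  r_C2² + 4r_C2 − 45 = 0  ⇒  r_C2 = 5 (r>0 drops 1)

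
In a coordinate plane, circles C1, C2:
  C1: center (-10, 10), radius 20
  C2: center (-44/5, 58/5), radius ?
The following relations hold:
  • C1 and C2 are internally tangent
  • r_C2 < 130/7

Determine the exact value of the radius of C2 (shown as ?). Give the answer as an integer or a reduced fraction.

1. [int C1,C2]  r_C2² − 40r_C2 + 396 = 0  ⇒  r_C2 = 18 or 22
2. given r_C2 < 130/7: keep 18

18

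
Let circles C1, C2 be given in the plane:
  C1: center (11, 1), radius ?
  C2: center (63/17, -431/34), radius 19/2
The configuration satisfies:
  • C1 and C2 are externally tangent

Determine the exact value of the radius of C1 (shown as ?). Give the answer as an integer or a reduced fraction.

6

1. [ext C1·C2]  r_C1² + 19r_C1 − 150 = 0  ⇒  r_C1 = 6 (r>0 drops 1)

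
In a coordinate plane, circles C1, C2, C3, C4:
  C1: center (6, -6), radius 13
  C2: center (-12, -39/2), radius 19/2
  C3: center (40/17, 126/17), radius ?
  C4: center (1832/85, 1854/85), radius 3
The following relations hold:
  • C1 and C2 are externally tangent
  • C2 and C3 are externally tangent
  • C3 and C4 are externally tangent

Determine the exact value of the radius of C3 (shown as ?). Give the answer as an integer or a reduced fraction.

1. [ext C2·C3]  r_C3² + 19r_C3 − 840 = 0  ⇒  r_C3 = 21 (r>0 drops 1)
2. [ext C3·C4]  r_C3² + 6r_C3 − 567 = 0  ⇒  r_C3 = 21 (r>0 drops 1)

21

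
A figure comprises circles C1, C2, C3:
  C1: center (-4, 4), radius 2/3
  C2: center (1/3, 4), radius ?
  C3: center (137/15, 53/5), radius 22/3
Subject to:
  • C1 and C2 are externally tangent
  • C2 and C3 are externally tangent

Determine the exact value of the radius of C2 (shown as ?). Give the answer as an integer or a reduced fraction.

11/3

1. [ext C1·C2]  r_C2² + (4/3)r_C2 − 55/3 = 0  ⇒  r_C2 = 11/3 (r>0 drops 1)
2. [ext C2·C3]  r_C2² + (44/3)r_C2 − 605/9 = 0  ⇒  r_C2 = 11/3 (r>0 drops 1)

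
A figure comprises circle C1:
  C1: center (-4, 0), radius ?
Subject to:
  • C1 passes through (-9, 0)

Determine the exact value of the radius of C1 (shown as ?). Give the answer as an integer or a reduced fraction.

5

1. [C1∋P]  r_C1² − 25 = 0  ⇒  r_C1 = 5 (r>0 drops 1)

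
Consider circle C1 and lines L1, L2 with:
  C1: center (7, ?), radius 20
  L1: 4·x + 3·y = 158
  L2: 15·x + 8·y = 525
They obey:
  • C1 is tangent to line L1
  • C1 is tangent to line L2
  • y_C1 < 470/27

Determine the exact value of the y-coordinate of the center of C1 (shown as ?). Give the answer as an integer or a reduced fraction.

1. [C1‖L1]  y_C1² − (260/3)y_C1 + 2300/3 = 0  ⇒  y_C1 = 10 or 230/3
2. [C1‖L2]  y_C1² − 105y_C1 + 950 = 0  ⇒  y_C1 = 10 or 95

10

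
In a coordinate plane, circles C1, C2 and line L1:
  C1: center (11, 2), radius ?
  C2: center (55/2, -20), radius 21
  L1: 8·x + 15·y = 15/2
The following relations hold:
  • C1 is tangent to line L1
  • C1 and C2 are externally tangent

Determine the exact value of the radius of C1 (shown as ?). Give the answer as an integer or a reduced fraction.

1. [C1‖L1]  r_C1² − 169/4 = 0  ⇒  r_C1 = 13/2 (r>0 drops 1)
2. [ext C1·C2]  r_C1² + 42r_C1 − 1261/4 = 0  ⇒  r_C1 = 13/2 (r>0 drops 1)

13/2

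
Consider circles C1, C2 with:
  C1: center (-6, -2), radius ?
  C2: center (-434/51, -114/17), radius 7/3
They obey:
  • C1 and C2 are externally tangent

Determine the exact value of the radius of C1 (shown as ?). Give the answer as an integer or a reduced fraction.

3

1. [ext C1·C2]  r_C1² + (14/3)r_C1 − 23 = 0  ⇒  r_C1 = 3 (r>0 drops 1)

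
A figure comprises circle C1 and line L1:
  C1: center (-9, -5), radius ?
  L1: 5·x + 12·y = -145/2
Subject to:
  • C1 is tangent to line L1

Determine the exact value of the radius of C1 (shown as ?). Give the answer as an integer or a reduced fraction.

1. [C1‖L1]  r_C1² − 25/4 = 0  ⇒  r_C1 = 5/2 (r>0 drops 1)

5/2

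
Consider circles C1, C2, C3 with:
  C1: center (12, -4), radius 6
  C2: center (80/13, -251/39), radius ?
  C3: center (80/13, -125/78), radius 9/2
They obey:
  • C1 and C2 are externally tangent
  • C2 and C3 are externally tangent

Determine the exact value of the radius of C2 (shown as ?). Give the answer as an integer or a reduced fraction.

1. [ext C1·C2]  r_C2² + 12r_C2 − 37/9 = 0  ⇒  r_C2 = 1/3 (r>0 drops 1)
2. [ext C2·C3]  r_C2² + 9r_C2 − 28/9 = 0  ⇒  r_C2 = 1/3 (r>0 drops 1)

1/3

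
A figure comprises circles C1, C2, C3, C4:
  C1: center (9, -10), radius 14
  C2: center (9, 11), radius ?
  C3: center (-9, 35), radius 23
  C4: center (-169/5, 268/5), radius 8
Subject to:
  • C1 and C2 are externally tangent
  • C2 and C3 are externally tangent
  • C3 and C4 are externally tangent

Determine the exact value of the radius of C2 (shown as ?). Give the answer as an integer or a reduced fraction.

7

1. [ext C1·C2]  r_C2² + 28r_C2 − 245 = 0  ⇒  r_C2 = 7 (r>0 drops 1)
2. [ext C2·C3]  r_C2² + 46r_C2 − 371 = 0  ⇒  r_C2 = 7 (r>0 drops 1)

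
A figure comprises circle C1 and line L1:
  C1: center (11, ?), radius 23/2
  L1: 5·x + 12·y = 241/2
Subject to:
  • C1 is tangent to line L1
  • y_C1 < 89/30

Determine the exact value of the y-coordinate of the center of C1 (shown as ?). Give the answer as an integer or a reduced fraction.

-7

1. [C1‖L1]  y_C1² − (131/12)y_C1 − 1505/12 = 0  ⇒  y_C1 = -7 or 215/12
2. given y_C1 < 89/30: keep -7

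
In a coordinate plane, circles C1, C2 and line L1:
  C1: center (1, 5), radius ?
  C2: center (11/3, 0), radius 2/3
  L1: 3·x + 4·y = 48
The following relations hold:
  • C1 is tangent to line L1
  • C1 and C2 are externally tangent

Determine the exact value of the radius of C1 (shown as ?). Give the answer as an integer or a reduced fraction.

5

1. [C1‖L1]  r_C1² − 25 = 0  ⇒  r_C1 = 5 (r>0 drops 1)
2. [ext C1·C2]  r_C1² + (4/3)r_C1 − 95/3 = 0  ⇒  r_C1 = 5 (r>0 drops 1)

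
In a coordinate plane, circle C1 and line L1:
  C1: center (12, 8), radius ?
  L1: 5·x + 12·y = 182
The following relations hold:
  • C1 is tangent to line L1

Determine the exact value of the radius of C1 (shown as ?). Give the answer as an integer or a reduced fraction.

2

1. [C1‖L1]  r_C1² − 4 = 0  ⇒  r_C1 = 2 (r>0 drops 1)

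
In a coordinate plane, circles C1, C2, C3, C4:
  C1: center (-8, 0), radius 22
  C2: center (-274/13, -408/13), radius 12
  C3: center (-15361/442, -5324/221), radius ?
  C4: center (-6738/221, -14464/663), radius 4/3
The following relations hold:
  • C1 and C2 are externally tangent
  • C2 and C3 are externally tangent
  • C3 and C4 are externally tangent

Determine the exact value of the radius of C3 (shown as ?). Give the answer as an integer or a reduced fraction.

7/2

1. [ext C2·C3]  r_C3² + 24r_C3 − 385/4 = 0  ⇒  r_C3 = 7/2 (r>0 drops 1)
2. [ext C3·C4]  r_C3² + (8/3)r_C3 − 259/12 = 0  ⇒  r_C3 = 7/2 (r>0 drops 1)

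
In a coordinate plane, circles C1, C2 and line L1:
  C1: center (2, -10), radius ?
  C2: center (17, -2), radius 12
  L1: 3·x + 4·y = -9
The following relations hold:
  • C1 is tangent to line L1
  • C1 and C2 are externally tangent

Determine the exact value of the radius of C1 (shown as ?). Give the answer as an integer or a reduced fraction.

5

1. [C1‖L1]  r_C1² − 25 = 0  ⇒  r_C1 = 5 (r>0 drops 1)
2. [ext C1·C2]  r_C1² + 24r_C1 − 145 = 0  ⇒  r_C1 = 5 (r>0 drops 1)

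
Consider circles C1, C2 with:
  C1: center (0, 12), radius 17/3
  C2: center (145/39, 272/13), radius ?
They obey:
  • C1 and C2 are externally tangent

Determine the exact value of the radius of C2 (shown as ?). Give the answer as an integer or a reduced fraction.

4

1. [ext C1·C2]  r_C2² + (34/3)r_C2 − 184/3 = 0  ⇒  r_C2 = 4 (r>0 drops 1)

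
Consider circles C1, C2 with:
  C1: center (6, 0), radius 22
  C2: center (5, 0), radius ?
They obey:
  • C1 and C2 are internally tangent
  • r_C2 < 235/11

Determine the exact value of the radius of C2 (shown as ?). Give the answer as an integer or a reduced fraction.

1. [int C1,C2]  r_C2² − 44r_C2 + 483 = 0  ⇒  r_C2 = 21 or 23
2. given r_C2 < 235/11: keep 21

21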